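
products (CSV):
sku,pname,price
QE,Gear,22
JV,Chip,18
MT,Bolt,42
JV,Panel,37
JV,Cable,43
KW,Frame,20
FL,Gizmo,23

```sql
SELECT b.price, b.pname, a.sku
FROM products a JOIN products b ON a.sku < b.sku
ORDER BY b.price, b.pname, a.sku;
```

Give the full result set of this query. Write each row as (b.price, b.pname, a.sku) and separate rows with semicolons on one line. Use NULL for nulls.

(18, Chip, FL); (20, Frame, FL); (20, Frame, JV); (20, Frame, JV); (20, Frame, JV); (22, Gear, FL); (22, Gear, JV); (22, Gear, JV); (22, Gear, JV); (22, Gear, KW); (22, Gear, MT); (37, Panel, FL); (42, Bolt, FL); (42, Bolt, JV); (42, Bolt, JV); (42, Bolt, JV); (42, Bolt, KW); (43, Cable, FL)

INNER JOIN keeps only pairs where the ON condition holds.
Matching on a.sku < b.sku.
Matched pairs: 18.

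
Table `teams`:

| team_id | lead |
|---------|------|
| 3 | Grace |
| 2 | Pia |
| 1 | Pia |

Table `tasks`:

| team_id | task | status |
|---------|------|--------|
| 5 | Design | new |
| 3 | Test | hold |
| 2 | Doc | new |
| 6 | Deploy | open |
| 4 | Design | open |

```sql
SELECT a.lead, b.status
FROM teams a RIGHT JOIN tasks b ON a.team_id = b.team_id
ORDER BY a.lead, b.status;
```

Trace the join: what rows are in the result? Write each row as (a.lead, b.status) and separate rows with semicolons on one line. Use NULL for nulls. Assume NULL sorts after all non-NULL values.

(Grace, hold); (Pia, new); (NULL, new); (NULL, open); (NULL, open)

RIGHT JOIN keeps every row from `tasks`; unmatched rows get NULL for `teams`'s columns.
Matching on a.team_id = b.team_id.
- a[0] team_id=3 → 1 match(es) in b → 1 row(s).
- a[1] team_id=2 → 1 match(es) in b → 1 row(s).
- a[2] team_id=1 → no match.
- 3 b row(s) had no a match → kept, a columns NULL.
After projecting and ordering:
a.lead | b.status
Grace | hold
Pia | new
NULL | new
NULL | open
NULL | open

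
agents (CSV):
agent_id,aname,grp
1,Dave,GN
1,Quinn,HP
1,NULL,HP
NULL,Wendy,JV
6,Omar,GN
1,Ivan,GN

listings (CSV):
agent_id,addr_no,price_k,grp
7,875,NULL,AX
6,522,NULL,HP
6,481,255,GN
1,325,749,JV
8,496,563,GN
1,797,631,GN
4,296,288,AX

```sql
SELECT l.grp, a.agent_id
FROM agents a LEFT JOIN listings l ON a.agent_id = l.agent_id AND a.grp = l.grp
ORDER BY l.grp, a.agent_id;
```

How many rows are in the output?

6

LEFT JOIN keeps every row from `agents`; unmatched rows get NULL for `listings`'s columns.
Matching on a.agent_id = l.agent_id AND a.grp = l.grp. A NULL in a compared column never satisfies the condition.
- a[0] agent_id=1, grp=GN → 1 match(es) in l → 1 row(s).
- a[1] agent_id=1, grp=HP → no match; kept with NULLs on the l side.
- a[2] agent_id=1, grp=HP → no match; kept with NULLs on the l side.
- a[3] agent_id=NULL, grp=JV → no match; kept with NULLs on the l side.
- a[4] agent_id=6, grp=GN → 1 match(es) in l → 1 row(s).
- a[5] agent_id=1, grp=GN → 1 match(es) in l → 1 row(s).
Total: 3 matched + 3 padded = 6 rows.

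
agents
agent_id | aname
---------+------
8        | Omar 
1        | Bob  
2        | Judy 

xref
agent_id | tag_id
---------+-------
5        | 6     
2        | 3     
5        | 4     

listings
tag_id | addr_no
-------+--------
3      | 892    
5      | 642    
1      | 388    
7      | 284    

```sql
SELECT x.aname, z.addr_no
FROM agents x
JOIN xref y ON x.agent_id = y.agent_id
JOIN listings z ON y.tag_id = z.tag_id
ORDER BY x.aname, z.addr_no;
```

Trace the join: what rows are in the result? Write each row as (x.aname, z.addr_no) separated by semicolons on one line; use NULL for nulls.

Evaluate left to right. First `agents x INNER JOIN xref y` on agent_id: 1 row(s).
Then INNER JOIN `listings z` on tag_id: keep only rows whose y.tag_id appears in z.

(Judy, 892)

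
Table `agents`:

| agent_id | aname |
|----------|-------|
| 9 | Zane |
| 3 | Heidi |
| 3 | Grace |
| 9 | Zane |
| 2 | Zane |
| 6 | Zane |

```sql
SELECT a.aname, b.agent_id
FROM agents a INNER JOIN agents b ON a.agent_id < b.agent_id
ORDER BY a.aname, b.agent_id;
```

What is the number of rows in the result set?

13

INNER JOIN keeps only pairs where the ON condition holds.
Matching on a.agent_id < b.agent_id.
- a (agent_id=9) has no partner → excluded.
- a (agent_id=3) pairs with 3 row(s) of b.
- a (agent_id=3) pairs with 3 row(s) of b.
- a (agent_id=9) has no partner → excluded.
- a (agent_id=2) pairs with 5 row(s) of b.
- a (agent_id=6) pairs with 2 row(s) of b.
Total: 13 rows.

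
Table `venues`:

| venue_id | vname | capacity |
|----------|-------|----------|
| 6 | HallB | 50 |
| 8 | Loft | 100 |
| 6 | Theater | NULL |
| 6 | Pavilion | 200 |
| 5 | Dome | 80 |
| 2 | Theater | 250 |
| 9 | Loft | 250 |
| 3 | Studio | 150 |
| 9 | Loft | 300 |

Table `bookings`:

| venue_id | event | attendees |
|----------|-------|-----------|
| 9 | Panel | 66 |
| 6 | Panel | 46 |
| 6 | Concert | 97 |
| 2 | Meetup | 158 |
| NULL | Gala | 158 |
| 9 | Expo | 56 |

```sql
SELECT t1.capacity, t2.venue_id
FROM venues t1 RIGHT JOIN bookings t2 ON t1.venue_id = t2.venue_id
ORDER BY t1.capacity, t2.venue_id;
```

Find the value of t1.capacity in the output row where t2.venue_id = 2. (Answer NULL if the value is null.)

250

RIGHT JOIN keeps every row from `bookings`; unmatched rows get NULL for `venues`'s columns.
Matching on t1.venue_id = t2.venue_id. A NULL in a compared column never satisfies the condition.
- t1[0] venue_id=6 → 2 match(es) in t2 → 2 row(s).
- t1[1] venue_id=8 → no match.
- t1[2] venue_id=6 → 2 match(es) in t2 → 2 row(s).
- t1[3] venue_id=6 → 2 match(es) in t2 → 2 row(s).
- t1[4] venue_id=5 → no match.
- t1[5] venue_id=2 → 1 match(es) in t2 → 1 row(s).
- t1[6] venue_id=9 → 2 match(es) in t2 → 2 row(s).
- t1[7] venue_id=3 → no match.
- t1[8] venue_id=9 → 2 match(es) in t2 → 2 row(s).
- 1 row(s) from t2 found no t1 partner → padded with NULL.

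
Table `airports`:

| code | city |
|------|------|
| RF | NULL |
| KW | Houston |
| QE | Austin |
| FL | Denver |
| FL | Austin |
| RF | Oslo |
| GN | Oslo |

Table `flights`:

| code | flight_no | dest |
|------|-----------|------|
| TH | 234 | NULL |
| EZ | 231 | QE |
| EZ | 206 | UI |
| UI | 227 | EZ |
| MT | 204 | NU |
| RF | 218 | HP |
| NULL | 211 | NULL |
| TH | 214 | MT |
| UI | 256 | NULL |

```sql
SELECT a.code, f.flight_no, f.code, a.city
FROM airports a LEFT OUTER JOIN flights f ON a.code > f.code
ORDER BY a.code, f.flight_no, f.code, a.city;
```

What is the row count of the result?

LEFT JOIN keeps every row from `airports`; unmatched rows get NULL for `flights`'s columns.
Matching on a.code > f.code. A NULL in a compared column never satisfies the condition.
Matched pairs: 17; unmatched a rows kept: 0.
Total: 17 rows.

17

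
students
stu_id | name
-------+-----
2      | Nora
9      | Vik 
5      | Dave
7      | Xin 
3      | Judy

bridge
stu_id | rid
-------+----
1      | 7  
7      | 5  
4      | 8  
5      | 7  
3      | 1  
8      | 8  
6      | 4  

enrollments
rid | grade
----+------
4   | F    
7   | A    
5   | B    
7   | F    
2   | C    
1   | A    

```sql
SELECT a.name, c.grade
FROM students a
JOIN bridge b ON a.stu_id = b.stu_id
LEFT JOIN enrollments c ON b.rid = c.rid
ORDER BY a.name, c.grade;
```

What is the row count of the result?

Evaluate left to right. First `students a INNER JOIN bridge b` on stu_id: 3 row(s).
Then LEFT JOIN `enrollments c` on rid: each of those 3 rows is kept; rows whose b.rid has no match in c get NULL for c's columns.
Result: 4 row(s).

4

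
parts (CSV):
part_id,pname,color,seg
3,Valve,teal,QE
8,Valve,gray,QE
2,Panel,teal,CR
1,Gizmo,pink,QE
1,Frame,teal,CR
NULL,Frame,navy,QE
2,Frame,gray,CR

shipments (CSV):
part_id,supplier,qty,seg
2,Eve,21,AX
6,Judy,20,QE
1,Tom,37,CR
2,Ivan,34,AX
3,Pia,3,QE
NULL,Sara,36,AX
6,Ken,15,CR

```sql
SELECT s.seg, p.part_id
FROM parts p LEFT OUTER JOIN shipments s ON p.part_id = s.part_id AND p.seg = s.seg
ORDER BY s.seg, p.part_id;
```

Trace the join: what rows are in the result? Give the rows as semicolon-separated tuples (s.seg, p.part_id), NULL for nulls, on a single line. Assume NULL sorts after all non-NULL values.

(CR, 1); (QE, 3); (NULL, 1); (NULL, 2); (NULL, 2); (NULL, 8); (NULL, NULL)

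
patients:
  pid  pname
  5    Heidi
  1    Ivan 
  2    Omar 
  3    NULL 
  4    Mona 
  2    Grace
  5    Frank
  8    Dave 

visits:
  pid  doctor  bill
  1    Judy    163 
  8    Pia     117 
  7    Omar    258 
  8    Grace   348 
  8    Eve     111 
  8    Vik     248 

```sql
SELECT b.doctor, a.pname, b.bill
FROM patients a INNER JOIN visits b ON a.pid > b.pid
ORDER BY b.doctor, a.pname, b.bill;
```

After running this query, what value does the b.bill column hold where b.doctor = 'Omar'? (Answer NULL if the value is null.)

INNER JOIN keeps only pairs where the ON condition holds.
Matching on a.pid > b.pid.
- a (pid=5) pairs with 1 row(s) of b.
- a (pid=1) has no partner → excluded.
- a (pid=2) pairs with 1 row(s) of b.
- a (pid=3) pairs with 1 row(s) of b.
- a (pid=4) pairs with 1 row(s) of b.
- a (pid=2) pairs with 1 row(s) of b.
- a (pid=5) pairs with 1 row(s) of b.
- a (pid=8) pairs with 2 row(s) of b.

258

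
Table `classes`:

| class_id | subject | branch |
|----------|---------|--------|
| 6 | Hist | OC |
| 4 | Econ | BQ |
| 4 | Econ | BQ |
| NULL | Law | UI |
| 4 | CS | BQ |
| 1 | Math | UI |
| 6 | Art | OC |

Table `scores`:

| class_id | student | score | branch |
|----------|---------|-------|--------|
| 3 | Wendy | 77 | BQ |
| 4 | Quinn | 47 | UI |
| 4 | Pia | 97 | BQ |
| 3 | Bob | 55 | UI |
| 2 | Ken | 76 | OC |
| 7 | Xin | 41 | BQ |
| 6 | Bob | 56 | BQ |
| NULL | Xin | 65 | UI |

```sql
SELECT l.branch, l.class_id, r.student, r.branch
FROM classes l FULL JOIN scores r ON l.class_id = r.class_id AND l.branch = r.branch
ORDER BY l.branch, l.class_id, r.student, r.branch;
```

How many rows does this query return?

FULL OUTER JOIN keeps every row from both sides; unmatched rows get NULL for the other side's columns.
Matching on l.class_id = r.class_id AND l.branch = r.branch. A NULL in a compared column never satisfies the condition.
- l row (class_id=6, branch=OC): no match → kept, r columns NULL.
- l row (class_id=4, branch=BQ): matches 1 r row(s) → 1 output row(s).
- l row (class_id=4, branch=BQ): matches 1 r row(s) → 1 output row(s).
- l row (class_id=NULL, branch=UI): no match → kept, r columns NULL.
- l row (class_id=4, branch=BQ): matches 1 r row(s) → 1 output row(s).
- l row (class_id=1, branch=UI): no match → kept, r columns NULL.
- l row (class_id=6, branch=OC): no match → kept, r columns NULL.
- 7 row(s) from r found no l partner → padded with NULL.
Total: 3 matched + 11 padded = 14 rows.

14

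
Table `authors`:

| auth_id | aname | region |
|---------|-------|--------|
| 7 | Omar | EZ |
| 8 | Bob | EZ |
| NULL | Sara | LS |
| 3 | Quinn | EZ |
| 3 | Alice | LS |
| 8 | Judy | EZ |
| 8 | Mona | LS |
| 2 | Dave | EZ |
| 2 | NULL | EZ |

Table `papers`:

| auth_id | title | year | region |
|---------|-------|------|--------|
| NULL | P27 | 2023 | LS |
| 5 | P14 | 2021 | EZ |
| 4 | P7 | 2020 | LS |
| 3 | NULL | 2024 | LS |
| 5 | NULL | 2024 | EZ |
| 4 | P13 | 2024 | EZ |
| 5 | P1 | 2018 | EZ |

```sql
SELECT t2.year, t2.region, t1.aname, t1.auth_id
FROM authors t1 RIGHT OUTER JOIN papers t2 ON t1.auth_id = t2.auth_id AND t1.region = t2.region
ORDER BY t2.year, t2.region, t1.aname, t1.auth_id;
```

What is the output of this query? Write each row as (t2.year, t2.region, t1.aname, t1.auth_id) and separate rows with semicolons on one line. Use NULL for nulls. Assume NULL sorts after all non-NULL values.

RIGHT JOIN keeps every row from `papers`; unmatched rows get NULL for `authors`'s columns.
Matching on t1.auth_id = t2.auth_id AND t1.region = t2.region. A NULL in a compared column never satisfies the condition.
Matched pairs: 1; unmatched t2 rows kept: 6.

(2018, EZ, NULL, NULL); (2020, LS, NULL, NULL); (2021, EZ, NULL, NULL); (2023, LS, NULL, NULL); (2024, EZ, NULL, NULL); (2024, EZ, NULL, NULL); (2024, LS, Alice, 3)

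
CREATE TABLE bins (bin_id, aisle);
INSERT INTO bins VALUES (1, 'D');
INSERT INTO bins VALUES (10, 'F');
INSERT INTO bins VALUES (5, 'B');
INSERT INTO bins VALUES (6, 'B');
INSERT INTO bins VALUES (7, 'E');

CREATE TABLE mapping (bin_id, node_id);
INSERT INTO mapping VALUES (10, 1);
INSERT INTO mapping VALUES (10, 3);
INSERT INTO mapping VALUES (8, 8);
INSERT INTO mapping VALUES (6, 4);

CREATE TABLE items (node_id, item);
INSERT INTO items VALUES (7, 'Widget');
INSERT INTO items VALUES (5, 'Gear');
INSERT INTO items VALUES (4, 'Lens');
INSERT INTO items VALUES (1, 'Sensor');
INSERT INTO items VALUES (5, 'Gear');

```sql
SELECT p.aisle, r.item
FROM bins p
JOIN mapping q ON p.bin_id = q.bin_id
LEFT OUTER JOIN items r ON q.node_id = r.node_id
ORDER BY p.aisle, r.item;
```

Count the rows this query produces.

3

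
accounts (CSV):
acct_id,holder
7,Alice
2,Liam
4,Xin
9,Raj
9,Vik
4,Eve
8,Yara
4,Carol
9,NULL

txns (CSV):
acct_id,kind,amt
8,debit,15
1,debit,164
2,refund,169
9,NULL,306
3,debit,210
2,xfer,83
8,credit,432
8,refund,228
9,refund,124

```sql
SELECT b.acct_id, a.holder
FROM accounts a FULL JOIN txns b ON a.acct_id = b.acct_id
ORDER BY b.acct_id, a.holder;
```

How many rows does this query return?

17

FULL OUTER JOIN keeps every row from both sides; unmatched rows get NULL for the other side's columns.
Matching on a.acct_id = b.acct_id.
- acct_id=7: no b row matches, row kept with b columns NULL.
- acct_id=2: 2 matching b row(s), so 2 row(s) emitted.
- acct_id=4: no b row matches, row kept with b columns NULL.
- acct_id=9: 2 matching b row(s), so 2 row(s) emitted.
- acct_id=9: 2 matching b row(s), so 2 row(s) emitted.
- acct_id=4: no b row matches, row kept with b columns NULL.
- acct_id=8: 3 matching b row(s), so 3 row(s) emitted.
- acct_id=4: no b row matches, row kept with b columns NULL.
- acct_id=9: 2 matching b row(s), so 2 row(s) emitted.
- 2 row(s) from b found no a partner → padded with NULL.
Total: 11 matched + 6 padded = 17 rows.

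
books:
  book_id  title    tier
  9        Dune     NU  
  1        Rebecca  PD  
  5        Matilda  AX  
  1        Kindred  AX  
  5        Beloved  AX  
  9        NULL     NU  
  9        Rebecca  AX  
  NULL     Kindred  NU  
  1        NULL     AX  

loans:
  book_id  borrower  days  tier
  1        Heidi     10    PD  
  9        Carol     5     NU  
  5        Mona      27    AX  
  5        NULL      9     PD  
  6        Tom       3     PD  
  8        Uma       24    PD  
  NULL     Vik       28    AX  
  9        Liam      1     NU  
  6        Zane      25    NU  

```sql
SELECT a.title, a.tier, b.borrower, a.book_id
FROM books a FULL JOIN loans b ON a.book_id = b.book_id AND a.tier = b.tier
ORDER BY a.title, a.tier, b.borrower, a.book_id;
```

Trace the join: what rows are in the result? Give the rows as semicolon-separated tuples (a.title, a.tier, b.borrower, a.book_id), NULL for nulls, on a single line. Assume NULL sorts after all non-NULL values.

(Beloved, AX, Mona, 5); (Dune, NU, Carol, 9); (Dune, NU, Liam, 9); (Kindred, AX, NULL, 1); (Kindred, NU, NULL, NULL); (Matilda, AX, Mona, 5); (Rebecca, AX, NULL, 9); (Rebecca, PD, Heidi, 1); (NULL, AX, NULL, 1); (NULL, NU, Carol, 9); (NULL, NU, Liam, 9); (NULL, NULL, Tom, NULL); (NULL, NULL, Uma, NULL); (NULL, NULL, Vik, NULL); (NULL, NULL, Zane, NULL); (NULL, NULL, NULL, NULL)

FULL OUTER JOIN keeps every row from both sides; unmatched rows get NULL for the other side's columns.
Matching on a.book_id = b.book_id AND a.tier = b.tier. A NULL in a compared column never satisfies the condition.
Matched pairs: 7; unmatched a rows kept: 4; unmatched b rows kept: 5.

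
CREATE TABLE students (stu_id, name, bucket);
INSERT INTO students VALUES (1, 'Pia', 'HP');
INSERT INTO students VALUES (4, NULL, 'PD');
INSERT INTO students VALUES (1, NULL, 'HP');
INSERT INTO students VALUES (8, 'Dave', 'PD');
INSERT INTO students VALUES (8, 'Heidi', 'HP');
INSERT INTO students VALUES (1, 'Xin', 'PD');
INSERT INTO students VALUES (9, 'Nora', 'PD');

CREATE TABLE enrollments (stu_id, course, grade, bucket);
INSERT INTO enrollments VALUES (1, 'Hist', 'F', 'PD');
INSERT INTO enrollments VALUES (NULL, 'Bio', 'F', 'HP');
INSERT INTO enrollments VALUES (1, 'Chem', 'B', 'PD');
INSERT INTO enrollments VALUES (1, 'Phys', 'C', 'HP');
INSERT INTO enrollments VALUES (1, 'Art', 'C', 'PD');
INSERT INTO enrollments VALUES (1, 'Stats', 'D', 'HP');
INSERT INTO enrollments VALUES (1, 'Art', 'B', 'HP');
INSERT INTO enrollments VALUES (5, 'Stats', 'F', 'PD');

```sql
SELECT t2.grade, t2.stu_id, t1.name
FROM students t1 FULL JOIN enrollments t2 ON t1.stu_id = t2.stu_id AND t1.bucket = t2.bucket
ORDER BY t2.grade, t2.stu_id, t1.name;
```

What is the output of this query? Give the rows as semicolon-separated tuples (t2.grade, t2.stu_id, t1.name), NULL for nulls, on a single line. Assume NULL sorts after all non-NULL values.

(B, 1, Pia); (B, 1, Xin); (B, 1, NULL); (C, 1, Pia); (C, 1, Xin); (C, 1, NULL); (D, 1, Pia); (D, 1, NULL); (F, 1, Xin); (F, 5, NULL); (F, NULL, NULL); (NULL, NULL, Dave); (NULL, NULL, Heidi); (NULL, NULL, Nora); (NULL, NULL, NULL)

FULL OUTER JOIN keeps every row from both sides; unmatched rows get NULL for the other side's columns.
Matching on t1.stu_id = t2.stu_id AND t1.bucket = t2.bucket. A NULL in a compared column never satisfies the condition.
- t1[0] stu_id=1, bucket=HP → 3 match(es) in t2 → 3 row(s).
- t1[1] stu_id=4, bucket=PD → no match; kept with NULLs on the t2 side.
- t1[2] stu_id=1, bucket=HP → 3 match(es) in t2 → 3 row(s).
- t1[3] stu_id=8, bucket=PD → no match; kept with NULLs on the t2 side.
- t1[4] stu_id=8, bucket=HP → no match; kept with NULLs on the t2 side.
- t1[5] stu_id=1, bucket=PD → 3 match(es) in t2 → 3 row(s).
- t1[6] stu_id=9, bucket=PD → no match; kept with NULLs on the t2 side.
- plus 2 unmatched t2 row(s), each kept with NULL t1 columns.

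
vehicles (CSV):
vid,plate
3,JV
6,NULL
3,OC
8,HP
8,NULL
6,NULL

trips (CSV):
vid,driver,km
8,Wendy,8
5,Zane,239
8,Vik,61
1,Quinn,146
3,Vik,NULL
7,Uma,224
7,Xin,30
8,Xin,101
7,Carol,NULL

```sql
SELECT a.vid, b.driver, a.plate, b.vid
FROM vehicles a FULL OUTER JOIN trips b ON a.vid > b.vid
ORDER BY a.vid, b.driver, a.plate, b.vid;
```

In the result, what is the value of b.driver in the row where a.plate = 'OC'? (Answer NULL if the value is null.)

Quinn

FULL OUTER JOIN keeps every row from both sides; unmatched rows get NULL for the other side's columns.
Matching on a.vid > b.vid.
Matched pairs: 20; unmatched a rows kept: 0; unmatched b rows kept: 3.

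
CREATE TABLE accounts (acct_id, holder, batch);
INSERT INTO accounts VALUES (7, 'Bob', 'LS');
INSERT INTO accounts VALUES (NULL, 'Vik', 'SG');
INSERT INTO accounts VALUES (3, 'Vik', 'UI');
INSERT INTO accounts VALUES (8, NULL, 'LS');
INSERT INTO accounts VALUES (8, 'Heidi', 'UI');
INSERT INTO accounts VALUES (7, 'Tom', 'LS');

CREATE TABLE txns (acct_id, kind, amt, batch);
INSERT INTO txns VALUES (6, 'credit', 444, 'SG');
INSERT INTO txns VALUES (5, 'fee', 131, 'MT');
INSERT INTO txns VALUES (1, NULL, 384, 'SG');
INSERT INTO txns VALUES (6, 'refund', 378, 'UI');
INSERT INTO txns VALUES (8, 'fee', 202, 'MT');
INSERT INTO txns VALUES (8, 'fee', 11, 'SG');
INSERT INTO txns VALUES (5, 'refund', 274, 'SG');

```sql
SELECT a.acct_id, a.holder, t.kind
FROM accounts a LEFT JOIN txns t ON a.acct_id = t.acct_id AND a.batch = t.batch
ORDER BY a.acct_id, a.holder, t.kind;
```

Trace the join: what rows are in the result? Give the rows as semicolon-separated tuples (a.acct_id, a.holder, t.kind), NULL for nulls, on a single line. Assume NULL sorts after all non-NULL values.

LEFT JOIN keeps every row from `accounts`; unmatched rows get NULL for `txns`'s columns.
Matching on a.acct_id = t.acct_id AND a.batch = t.batch. A NULL in a compared column never satisfies the condition.
- a (acct_id=7, batch=LS) has no partner → padded with NULL.
- a (acct_id=NULL, batch=SG) has no partner → padded with NULL.
- a (acct_id=3, batch=UI) has no partner → padded with NULL.
- a (acct_id=8, batch=LS) has no partner → padded with NULL.
- a (acct_id=8, batch=UI) has no partner → padded with NULL.
- a (acct_id=7, batch=LS) has no partner → padded with NULL.
After projecting and ordering:
a.acct_id | a.holder | t.kind
3 | Vik | NULL
7 | Bob | NULL
7 | Tom | NULL
8 | Heidi | NULL
8 | NULL | NULL
NULL | Vik | NULL

(3, Vik, NULL); (7, Bob, NULL); (7, Tom, NULL); (8, Heidi, NULL); (8, NULL, NULL); (NULL, Vik, NULL)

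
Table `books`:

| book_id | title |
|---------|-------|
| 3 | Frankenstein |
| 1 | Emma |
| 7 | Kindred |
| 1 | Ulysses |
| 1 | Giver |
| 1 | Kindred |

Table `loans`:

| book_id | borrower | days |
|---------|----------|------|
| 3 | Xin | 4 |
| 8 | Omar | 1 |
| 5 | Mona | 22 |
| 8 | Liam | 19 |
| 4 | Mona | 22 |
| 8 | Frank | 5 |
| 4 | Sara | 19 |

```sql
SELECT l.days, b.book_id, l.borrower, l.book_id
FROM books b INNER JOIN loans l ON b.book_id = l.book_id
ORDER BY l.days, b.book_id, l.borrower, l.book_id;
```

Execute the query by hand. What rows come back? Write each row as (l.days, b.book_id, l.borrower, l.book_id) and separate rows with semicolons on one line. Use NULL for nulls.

INNER JOIN keeps only pairs where the ON condition holds.
Matching on b.book_id = l.book_id.
Matched pairs: 1.

(4, 3, Xin, 3)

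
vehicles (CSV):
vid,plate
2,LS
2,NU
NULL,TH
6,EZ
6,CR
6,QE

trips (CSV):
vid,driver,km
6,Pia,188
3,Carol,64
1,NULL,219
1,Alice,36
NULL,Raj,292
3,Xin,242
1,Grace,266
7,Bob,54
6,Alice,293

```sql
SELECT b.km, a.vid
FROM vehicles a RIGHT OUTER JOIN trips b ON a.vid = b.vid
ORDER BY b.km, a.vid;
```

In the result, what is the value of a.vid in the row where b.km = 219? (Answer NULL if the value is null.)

NULL

RIGHT JOIN keeps every row from `trips`; unmatched rows get NULL for `vehicles`'s columns.
Matching on a.vid = b.vid. A NULL in a compared column never satisfies the condition.
- a row (vid=2): no match.
- a row (vid=2): no match.
- a row (vid=NULL): no match.
- a row (vid=6): matches 2 b row(s) → 2 output row(s).
- a row (vid=6): matches 2 b row(s) → 2 output row(s).
- a row (vid=6): matches 2 b row(s) → 2 output row(s).
- plus 7 unmatched b row(s), each kept with NULL a columns.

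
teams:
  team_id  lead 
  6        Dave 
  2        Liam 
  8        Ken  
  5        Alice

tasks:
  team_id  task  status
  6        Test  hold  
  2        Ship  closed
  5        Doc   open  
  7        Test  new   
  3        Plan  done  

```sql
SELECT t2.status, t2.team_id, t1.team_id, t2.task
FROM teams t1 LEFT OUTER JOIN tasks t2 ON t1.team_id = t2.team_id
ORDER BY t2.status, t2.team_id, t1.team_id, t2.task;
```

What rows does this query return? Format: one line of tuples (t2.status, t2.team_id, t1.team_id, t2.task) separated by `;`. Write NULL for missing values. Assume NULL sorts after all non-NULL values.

LEFT JOIN keeps every row from `teams`; unmatched rows get NULL for `tasks`'s columns.
Matching on t1.team_id = t2.team_id.
Matched pairs: 3; unmatched t1 rows kept: 1.

(closed, 2, 2, Ship); (hold, 6, 6, Test); (open, 5, 5, Doc); (NULL, NULL, 8, NULL)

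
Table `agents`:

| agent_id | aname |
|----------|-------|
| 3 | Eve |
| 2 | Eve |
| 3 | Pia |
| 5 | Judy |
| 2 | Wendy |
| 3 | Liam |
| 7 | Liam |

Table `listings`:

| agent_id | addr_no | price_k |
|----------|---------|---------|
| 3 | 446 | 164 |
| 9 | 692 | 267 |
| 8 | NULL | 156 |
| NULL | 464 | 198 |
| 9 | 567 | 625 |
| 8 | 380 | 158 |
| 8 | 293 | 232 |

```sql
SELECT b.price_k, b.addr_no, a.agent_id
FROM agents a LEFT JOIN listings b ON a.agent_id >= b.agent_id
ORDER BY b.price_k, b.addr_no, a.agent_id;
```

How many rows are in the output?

LEFT JOIN keeps every row from `agents`; unmatched rows get NULL for `listings`'s columns.
Matching on a.agent_id >= b.agent_id. A NULL in a compared column never satisfies the condition.
- a[0] agent_id=3 → 1 match(es) in b → 1 row(s).
- a[1] agent_id=2 → no match; kept with NULLs on the b side.
- a[2] agent_id=3 → 1 match(es) in b → 1 row(s).
- a[3] agent_id=5 → 1 match(es) in b → 1 row(s).
- a[4] agent_id=2 → no match; kept with NULLs on the b side.
- a[5] agent_id=3 → 1 match(es) in b → 1 row(s).
- a[6] agent_id=7 → 1 match(es) in b → 1 row(s).
Total: 5 matched + 2 padded = 7 rows.

7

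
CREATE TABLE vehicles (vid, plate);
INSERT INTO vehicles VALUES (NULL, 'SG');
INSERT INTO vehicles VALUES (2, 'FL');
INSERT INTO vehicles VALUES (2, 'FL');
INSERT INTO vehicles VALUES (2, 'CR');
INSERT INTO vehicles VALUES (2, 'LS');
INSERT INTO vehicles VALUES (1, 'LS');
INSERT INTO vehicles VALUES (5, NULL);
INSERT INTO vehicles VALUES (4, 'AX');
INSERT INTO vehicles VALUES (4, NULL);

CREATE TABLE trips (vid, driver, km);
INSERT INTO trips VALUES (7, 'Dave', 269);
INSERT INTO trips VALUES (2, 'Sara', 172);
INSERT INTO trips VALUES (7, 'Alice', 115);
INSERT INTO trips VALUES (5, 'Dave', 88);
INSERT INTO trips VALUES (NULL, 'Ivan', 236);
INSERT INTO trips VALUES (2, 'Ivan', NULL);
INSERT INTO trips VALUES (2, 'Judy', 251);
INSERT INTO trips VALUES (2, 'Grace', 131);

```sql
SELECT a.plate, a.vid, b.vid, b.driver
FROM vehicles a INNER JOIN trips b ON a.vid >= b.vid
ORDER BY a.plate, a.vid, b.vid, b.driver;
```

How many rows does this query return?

29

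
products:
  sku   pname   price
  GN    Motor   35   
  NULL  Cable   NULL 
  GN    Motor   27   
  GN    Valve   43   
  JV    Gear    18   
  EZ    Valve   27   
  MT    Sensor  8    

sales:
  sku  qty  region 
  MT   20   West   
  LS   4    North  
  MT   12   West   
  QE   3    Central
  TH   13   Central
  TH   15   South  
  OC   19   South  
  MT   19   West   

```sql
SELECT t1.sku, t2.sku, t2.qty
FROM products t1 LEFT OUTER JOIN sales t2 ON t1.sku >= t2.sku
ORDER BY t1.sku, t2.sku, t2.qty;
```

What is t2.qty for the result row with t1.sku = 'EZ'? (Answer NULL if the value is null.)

NULL

LEFT JOIN keeps every row from `products`; unmatched rows get NULL for `sales`'s columns.
Matching on t1.sku >= t2.sku. A NULL in a compared column never satisfies the condition.
- t1 (sku=GN) has no partner → padded with NULL.
- t1 (sku=NULL) has no partner → padded with NULL.
- t1 (sku=GN) has no partner → padded with NULL.
- t1 (sku=GN) has no partner → padded with NULL.
- t1 (sku=JV) has no partner → padded with NULL.
- t1 (sku=EZ) has no partner → padded with NULL.
- t1 (sku=MT) pairs with 4 row(s) of t2.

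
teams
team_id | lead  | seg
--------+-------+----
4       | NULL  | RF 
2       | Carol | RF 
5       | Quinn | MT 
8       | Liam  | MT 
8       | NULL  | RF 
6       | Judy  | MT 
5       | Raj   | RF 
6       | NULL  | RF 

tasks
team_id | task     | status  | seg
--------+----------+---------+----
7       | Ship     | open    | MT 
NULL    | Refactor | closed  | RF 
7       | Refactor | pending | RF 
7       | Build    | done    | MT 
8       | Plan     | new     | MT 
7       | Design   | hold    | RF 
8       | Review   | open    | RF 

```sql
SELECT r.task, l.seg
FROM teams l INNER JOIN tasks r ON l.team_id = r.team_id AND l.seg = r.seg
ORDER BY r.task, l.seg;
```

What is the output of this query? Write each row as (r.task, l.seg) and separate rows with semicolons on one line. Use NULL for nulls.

INNER JOIN keeps only pairs where the ON condition holds.
Matching on l.team_id = r.team_id AND l.seg = r.seg. A NULL in a compared column never satisfies the condition.
Matched pairs: 2.

(Plan, MT); (Review, RF)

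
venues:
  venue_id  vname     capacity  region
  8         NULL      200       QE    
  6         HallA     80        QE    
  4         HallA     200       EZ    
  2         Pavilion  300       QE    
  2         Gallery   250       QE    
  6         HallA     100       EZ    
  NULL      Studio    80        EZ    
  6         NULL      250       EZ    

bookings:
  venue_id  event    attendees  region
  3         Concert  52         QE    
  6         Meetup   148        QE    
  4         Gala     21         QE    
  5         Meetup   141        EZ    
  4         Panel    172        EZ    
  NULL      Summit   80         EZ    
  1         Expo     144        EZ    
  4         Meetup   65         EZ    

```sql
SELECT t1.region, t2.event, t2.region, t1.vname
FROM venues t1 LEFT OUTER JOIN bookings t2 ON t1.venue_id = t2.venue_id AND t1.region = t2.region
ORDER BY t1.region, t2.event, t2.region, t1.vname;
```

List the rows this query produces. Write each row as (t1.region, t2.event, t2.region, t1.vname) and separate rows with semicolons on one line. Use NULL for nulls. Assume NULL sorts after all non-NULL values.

LEFT JOIN keeps every row from `venues`; unmatched rows get NULL for `bookings`'s columns.
Matching on t1.venue_id = t2.venue_id AND t1.region = t2.region. A NULL in a compared column never satisfies the condition.
- t1[0] venue_id=8, region=QE → no match; kept with NULLs on the t2 side.
- t1[1] venue_id=6, region=QE → 1 match(es) in t2 → 1 row(s).
- t1[2] venue_id=4, region=EZ → 2 match(es) in t2 → 2 row(s).
- t1[3] venue_id=2, region=QE → no match; kept with NULLs on the t2 side.
- t1[4] venue_id=2, region=QE → no match; kept with NULLs on the t2 side.
- t1[5] venue_id=6, region=EZ → no match; kept with NULLs on the t2 side.
- t1[6] venue_id=NULL, region=EZ → no match; kept with NULLs on the t2 side.
- t1[7] venue_id=6, region=EZ → no match; kept with NULLs on the t2 side.
After projecting and ordering:
t1.region | t2.event | t2.region | t1.vname
EZ | Meetup | EZ | HallA
EZ | Panel | EZ | HallA
EZ | NULL | NULL | HallA
EZ | NULL | NULL | Studio
EZ | NULL | NULL | NULL
QE | Meetup | QE | HallA
QE | NULL | NULL | Gallery
QE | NULL | NULL | Pavilion
QE | NULL | NULL | NULL

(EZ, Meetup, EZ, HallA); (EZ, Panel, EZ, HallA); (EZ, NULL, NULL, HallA); (EZ, NULL, NULL, Studio); (EZ, NULL, NULL, NULL); (QE, Meetup, QE, HallA); (QE, NULL, NULL, Gallery); (QE, NULL, NULL, Pavilion); (QE, NULL, NULL, NULL)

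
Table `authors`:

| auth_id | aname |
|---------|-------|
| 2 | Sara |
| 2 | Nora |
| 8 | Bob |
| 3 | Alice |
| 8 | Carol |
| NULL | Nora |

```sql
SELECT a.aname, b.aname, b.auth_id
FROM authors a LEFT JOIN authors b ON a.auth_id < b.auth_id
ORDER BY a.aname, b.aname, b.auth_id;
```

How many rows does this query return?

11

LEFT JOIN keeps every row from `authors a`; unmatched rows get NULL for `authors b`'s columns.
Matching on a.auth_id < b.auth_id. A NULL in a compared column never satisfies the condition.
Matched pairs: 8; unmatched a rows kept: 3.
Total: 8 matched + 3 padded = 11 rows.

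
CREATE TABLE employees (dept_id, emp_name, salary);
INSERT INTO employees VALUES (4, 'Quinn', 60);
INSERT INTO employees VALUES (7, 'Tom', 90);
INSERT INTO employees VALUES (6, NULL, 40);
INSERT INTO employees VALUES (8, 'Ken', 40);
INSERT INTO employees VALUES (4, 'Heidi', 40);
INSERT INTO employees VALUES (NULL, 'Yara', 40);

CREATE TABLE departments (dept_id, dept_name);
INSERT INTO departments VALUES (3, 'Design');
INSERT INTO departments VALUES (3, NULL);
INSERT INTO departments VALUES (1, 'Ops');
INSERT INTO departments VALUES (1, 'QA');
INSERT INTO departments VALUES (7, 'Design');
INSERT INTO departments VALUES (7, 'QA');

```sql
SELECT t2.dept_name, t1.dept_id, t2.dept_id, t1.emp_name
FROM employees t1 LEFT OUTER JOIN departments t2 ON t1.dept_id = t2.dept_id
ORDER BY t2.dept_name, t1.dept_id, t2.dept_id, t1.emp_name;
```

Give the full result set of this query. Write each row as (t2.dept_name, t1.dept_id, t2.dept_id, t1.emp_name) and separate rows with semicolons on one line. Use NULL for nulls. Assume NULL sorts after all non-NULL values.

(Design, 7, 7, Tom); (QA, 7, 7, Tom); (NULL, 4, NULL, Heidi); (NULL, 4, NULL, Quinn); (NULL, 6, NULL, NULL); (NULL, 8, NULL, Ken); (NULL, NULL, NULL, Yara)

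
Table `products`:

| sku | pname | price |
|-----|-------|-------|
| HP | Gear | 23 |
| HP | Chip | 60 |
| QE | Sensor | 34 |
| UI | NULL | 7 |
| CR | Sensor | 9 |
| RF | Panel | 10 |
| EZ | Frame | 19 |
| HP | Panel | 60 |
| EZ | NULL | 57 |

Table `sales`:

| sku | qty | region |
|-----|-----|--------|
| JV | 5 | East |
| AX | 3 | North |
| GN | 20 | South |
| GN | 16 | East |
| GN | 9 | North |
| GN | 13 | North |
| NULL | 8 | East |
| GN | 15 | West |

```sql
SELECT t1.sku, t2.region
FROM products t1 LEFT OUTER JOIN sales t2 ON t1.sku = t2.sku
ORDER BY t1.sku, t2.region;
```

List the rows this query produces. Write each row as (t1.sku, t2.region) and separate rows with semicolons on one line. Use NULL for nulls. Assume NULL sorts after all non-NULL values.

(CR, NULL); (EZ, NULL); (EZ, NULL); (HP, NULL); (HP, NULL); (HP, NULL); (QE, NULL); (RF, NULL); (UI, NULL)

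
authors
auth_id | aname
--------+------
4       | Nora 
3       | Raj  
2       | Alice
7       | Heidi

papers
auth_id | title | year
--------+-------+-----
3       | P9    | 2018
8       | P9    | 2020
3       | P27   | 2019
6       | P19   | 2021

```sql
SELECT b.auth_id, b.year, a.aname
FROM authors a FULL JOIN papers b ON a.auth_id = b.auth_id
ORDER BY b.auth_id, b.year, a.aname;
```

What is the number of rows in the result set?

FULL OUTER JOIN keeps every row from both sides; unmatched rows get NULL for the other side's columns.
Matching on a.auth_id = b.auth_id.
- auth_id=4: no b row matches, row kept with b columns NULL.
- auth_id=3: 2 matching b row(s), so 2 row(s) emitted.
- auth_id=2: no b row matches, row kept with b columns NULL.
- auth_id=7: no b row matches, row kept with b columns NULL.
- 2 row(s) from b found no a partner → padded with NULL.
Total: 2 matched + 5 padded = 7 rows.

7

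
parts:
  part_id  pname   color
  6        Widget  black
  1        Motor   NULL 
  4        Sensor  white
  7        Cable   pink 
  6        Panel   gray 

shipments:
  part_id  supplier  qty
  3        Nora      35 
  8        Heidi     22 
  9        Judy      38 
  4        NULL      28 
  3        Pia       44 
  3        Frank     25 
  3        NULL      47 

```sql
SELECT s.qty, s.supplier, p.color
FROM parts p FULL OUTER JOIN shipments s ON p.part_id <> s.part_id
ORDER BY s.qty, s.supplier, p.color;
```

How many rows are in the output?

34

FULL OUTER JOIN keeps every row from both sides; unmatched rows get NULL for the other side's columns.
Matching on p.part_id <> s.part_id.
- p (part_id=6) pairs with 7 row(s) of s.
- p (part_id=1) pairs with 7 row(s) of s.
- p (part_id=4) pairs with 6 row(s) of s.
- p (part_id=7) pairs with 7 row(s) of s.
- p (part_id=6) pairs with 7 row(s) of s.
Total: 34 rows.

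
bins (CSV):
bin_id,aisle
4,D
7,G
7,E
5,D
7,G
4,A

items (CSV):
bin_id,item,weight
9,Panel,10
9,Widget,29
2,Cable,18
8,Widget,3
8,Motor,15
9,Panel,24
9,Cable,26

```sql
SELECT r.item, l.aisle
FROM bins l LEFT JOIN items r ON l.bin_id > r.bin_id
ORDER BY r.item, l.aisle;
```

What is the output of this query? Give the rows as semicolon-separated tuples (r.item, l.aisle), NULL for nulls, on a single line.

(Cable, A); (Cable, D); (Cable, D); (Cable, E); (Cable, G); (Cable, G)

LEFT JOIN keeps every row from `bins`; unmatched rows get NULL for `items`'s columns.
Matching on l.bin_id > r.bin_id.
- l (bin_id=4) pairs with 1 row(s) of r.
- l (bin_id=7) pairs with 1 row(s) of r.
- l (bin_id=7) pairs with 1 row(s) of r.
- l (bin_id=5) pairs with 1 row(s) of r.
- l (bin_id=7) pairs with 1 row(s) of r.
- l (bin_id=4) pairs with 1 row(s) of r.
After projecting and ordering:
r.item | l.aisle
Cable | A
Cable | D
Cable | D
Cable | E
Cable | G
Cable | G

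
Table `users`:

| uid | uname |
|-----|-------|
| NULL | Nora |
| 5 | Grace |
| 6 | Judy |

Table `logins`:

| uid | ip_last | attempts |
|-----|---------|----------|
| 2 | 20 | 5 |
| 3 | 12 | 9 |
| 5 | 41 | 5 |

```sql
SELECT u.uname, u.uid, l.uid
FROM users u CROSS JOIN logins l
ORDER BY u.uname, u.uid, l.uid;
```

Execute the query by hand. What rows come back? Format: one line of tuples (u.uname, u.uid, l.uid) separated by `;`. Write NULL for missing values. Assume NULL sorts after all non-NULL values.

CROSS JOIN pairs every row of `users` with every row of `logins`: 3 × 3 = 9 rows.

(Grace, 5, 2); (Grace, 5, 3); (Grace, 5, 5); (Judy, 6, 2); (Judy, 6, 3); (Judy, 6, 5); (Nora, NULL, 2); (Nora, NULL, 3); (Nora, NULL, 5)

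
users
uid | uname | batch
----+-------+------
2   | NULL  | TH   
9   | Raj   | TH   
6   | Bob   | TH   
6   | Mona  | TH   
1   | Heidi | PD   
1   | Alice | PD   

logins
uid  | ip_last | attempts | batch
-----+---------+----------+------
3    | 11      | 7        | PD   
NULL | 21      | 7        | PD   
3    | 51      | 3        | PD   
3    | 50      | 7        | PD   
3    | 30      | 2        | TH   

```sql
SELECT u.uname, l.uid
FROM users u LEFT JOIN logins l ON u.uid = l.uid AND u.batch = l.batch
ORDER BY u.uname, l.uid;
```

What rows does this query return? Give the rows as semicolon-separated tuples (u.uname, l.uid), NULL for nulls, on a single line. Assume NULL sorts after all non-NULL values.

(Alice, NULL); (Bob, NULL); (Heidi, NULL); (Mona, NULL); (Raj, NULL); (NULL, NULL)

LEFT JOIN keeps every row from `users`; unmatched rows get NULL for `logins`'s columns.
Matching on u.uid = l.uid AND u.batch = l.batch. A NULL in a compared column never satisfies the condition.
Matched pairs: 0; unmatched u rows kept: 6.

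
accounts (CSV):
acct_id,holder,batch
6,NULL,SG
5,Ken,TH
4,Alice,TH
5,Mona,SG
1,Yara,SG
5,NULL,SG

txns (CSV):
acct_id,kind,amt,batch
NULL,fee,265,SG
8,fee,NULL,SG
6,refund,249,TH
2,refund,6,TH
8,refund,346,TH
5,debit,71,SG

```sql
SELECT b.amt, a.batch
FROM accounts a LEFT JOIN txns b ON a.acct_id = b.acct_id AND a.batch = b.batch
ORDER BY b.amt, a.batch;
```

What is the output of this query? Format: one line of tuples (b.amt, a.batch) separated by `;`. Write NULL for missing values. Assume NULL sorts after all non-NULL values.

(71, SG); (71, SG); (NULL, SG); (NULL, SG); (NULL, TH); (NULL, TH)

LEFT JOIN keeps every row from `accounts`; unmatched rows get NULL for `txns`'s columns.
Matching on a.acct_id = b.acct_id AND a.batch = b.batch. A NULL in a compared column never satisfies the condition.
Matched pairs: 2; unmatched a rows kept: 4.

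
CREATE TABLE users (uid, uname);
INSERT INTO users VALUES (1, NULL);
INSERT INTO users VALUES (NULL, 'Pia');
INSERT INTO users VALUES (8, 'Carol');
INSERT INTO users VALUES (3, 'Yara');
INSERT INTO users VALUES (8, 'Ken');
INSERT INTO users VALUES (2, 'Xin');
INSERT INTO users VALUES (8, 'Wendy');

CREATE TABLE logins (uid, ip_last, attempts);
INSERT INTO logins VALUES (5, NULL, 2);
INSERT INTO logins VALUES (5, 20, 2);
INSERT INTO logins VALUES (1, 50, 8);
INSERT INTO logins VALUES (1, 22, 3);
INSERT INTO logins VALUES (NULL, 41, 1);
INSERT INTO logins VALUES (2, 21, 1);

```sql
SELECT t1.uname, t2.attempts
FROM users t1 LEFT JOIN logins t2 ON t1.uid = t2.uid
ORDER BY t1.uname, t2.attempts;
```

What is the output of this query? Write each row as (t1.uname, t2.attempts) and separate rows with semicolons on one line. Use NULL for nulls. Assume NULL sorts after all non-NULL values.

(Carol, NULL); (Ken, NULL); (Pia, NULL); (Wendy, NULL); (Xin, 1); (Yara, NULL); (NULL, 3); (NULL, 8)

LEFT JOIN keeps every row from `users`; unmatched rows get NULL for `logins`'s columns.
Matching on t1.uid = t2.uid. A NULL in a compared column never satisfies the condition.
- t1 (uid=1) pairs with 2 row(s) of t2.
- t1 (uid=NULL) has no partner → padded with NULL.
- t1 (uid=8) has no partner → padded with NULL.
- t1 (uid=3) has no partner → padded with NULL.
- t1 (uid=8) has no partner → padded with NULL.
- t1 (uid=2) pairs with 1 row(s) of t2.
- t1 (uid=8) has no partner → padded with NULL.
After projecting and ordering:
t1.uname | t2.attempts
Carol | NULL
Ken | NULL
Pia | NULL
Wendy | NULL
Xin | 1
Yara | NULL
NULL | 3
NULL | 8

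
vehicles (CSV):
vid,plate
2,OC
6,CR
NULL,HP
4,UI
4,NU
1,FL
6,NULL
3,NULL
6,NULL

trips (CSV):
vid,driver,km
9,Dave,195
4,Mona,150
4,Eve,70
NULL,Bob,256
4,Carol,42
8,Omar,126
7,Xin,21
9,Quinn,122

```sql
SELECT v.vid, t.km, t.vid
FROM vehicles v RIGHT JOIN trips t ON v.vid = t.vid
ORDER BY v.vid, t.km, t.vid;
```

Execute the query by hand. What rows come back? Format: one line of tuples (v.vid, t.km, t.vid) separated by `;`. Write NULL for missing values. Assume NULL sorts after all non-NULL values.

(4, 42, 4); (4, 42, 4); (4, 70, 4); (4, 70, 4); (4, 150, 4); (4, 150, 4); (NULL, 21, 7); (NULL, 122, 9); (NULL, 126, 8); (NULL, 195, 9); (NULL, 256, NULL)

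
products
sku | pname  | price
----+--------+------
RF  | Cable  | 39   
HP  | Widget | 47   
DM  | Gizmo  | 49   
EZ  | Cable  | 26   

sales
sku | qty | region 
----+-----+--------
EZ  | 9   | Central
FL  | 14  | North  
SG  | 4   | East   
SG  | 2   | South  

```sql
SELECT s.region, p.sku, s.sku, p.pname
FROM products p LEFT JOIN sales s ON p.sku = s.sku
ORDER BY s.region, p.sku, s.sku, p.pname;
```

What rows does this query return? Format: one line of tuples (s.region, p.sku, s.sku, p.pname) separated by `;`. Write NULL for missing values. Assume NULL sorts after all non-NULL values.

(Central, EZ, EZ, Cable); (NULL, DM, NULL, Gizmo); (NULL, HP, NULL, Widget); (NULL, RF, NULL, Cable)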